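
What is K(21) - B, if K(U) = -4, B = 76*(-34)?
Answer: 2580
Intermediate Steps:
B = -2584
K(21) - B = -4 - 1*(-2584) = -4 + 2584 = 2580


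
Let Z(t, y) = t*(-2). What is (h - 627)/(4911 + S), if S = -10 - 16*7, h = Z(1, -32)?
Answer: -629/4789 ≈ -0.13134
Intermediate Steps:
Z(t, y) = -2*t
h = -2 (h = -2*1 = -2)
S = -122 (S = -10 - 112 = -122)
(h - 627)/(4911 + S) = (-2 - 627)/(4911 - 122) = -629/4789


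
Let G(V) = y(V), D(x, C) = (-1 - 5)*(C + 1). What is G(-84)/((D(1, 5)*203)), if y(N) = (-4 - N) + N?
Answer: 1/1827 ≈ 0.00054735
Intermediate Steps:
y(N) = -4
D(x, C) = -6 - 6*C (D(x, C) = -6*(1 + C) = -6 - 6*C)
G(V) = -4
G(-84)/((D(1, 5)*203)) = -4*1/(203*(-6 - 6*5)) = -4*1/(203*(-6 - 30)) = -4/((-36*203)) = -4/(-7308) = -4*(-1/7308) = 1/1827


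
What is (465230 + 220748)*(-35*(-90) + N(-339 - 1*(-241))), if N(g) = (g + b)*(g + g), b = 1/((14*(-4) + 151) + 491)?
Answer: 4493701938488/293 ≈ 1.5337e+10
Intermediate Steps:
b = 1/586 (b = 1/((-56 + 151) + 491) = 1/(95 + 491) = 1/586 ≈ 0.0017065)
N(g) = 2*g*(1/586 + g) (N(g) = (g + 1/586)*(g + g) = (1/586 + g)*(2*g) = 2*g*(1/586 + g))
(465230 + 220748)*(-35*(-90) + N(-339 - 1*(-241))) = (465230 + 220748)*(-35*(-90) + (-339 - 1*(-241))*(1 + 586*(-339 - 1*(-241)))/293) = 685978*(3150 + (-339 + 241)*(1 + 586*(-339 + 241))/293) = 685978*(3150 + (1/293)*(-98)*(1 + 586*(-98))) = 685978*(3150 + (1/293)*(-98)*(1 - 57428)) = 685978*(3150 + (1/293)*(-98)*(-57427)) = 685978*(3150 + 5627846/293) = 685978*(6550796/293) = 4493701938488/293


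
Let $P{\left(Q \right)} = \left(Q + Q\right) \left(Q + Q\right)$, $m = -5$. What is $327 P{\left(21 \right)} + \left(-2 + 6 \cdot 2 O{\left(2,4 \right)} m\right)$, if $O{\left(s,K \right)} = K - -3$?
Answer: $576406$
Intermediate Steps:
$O{\left(s,K \right)} = 3 + K$ ($O{\left(s,K \right)} = K + 3 = 3 + K$)
$P{\left(Q \right)} = 4 Q^{2}$ ($P{\left(Q \right)} = 2 Q 2 Q = 4 Q^{2}$)
$327 P{\left(21 \right)} + \left(-2 + 6 \cdot 2 O{\left(2,4 \right)} m\right) = 327 \cdot 4 \cdot 21^{2} + \left(-2 + 6 \cdot 2 \left(3 + 4\right) \left(-5\right)\right) = 327 \cdot 4 \cdot 441 + \left(-2 + 12 \cdot 7 \left(-5\right)\right) = 327 \cdot 1764 + \left(-2 + 84 \left(-5\right)\right) = 576828 - 422 = 576406$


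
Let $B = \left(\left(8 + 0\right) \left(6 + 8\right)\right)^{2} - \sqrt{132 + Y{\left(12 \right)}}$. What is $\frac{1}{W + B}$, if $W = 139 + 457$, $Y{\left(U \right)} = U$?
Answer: $\frac{1}{13128} \approx 7.6173 \cdot 10^{-5}$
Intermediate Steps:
$W = 596$
$B = 12532$ ($B = \left(\left(8 + 0\right) \left(6 + 8\right)\right)^{2} - \sqrt{132 + 12} = \left(8 \cdot 14\right)^{2} - \sqrt{144} = 112^{2} - 12 = 12544 - 12 = 12532$)
$\frac{1}{W + B} = \frac{1}{596 + 12532} = \frac{1}{13128}$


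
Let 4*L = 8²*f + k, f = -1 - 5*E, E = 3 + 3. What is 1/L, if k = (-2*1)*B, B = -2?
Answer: -1/495 ≈ -0.0020202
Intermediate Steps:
E = 6
k = 4 (k = -2*1*(-2) = -2*(-2) = 4)
f = -31 (f = -1 - 5*6 = -1 - 30 = -31)
L = -495 (L = (8²*(-31) + 4)/4 = (64*(-31) + 4)/4 = (-1984 + 4)/4 = (¼)*(-1980) = -495)
1/L = 1/(-495) = -1/495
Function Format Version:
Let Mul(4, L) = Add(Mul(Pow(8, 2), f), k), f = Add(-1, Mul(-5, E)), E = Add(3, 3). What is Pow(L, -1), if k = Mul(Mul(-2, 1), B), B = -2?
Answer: Rational(-1, 495) ≈ -0.0020202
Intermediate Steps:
E = 6
k = 4 (k = Mul(Mul(-2, 1), -2) = Mul(-2, -2) = 4)
f = -31 (f = Add(-1, Mul(-5, 6)) = Add(-1, -30) = -31)
L = -495 (L = Mul(Rational(1, 4), Add(Mul(Pow(8, 2), -31), 4)) = Mul(Rational(1, 4), Add(Mul(64, -31), 4)) = Mul(Rational(1, 4), Add(-1984, 4)) = Mul(Rational(1, 4), -1980) = -495)
Pow(L, -1) = Pow(-495, -1) = Rational(-1, 495)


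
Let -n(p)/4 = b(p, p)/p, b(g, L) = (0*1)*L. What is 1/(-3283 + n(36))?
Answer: -1/3283 ≈ -0.00030460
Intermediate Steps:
b(g, L) = 0 (b(g, L) = 0*L = 0)
n(p) = 0 (n(p) = -0/p = -4*0 = 0)
1/(-3283 + n(36)) = 1/(-3283 + 0) = 1/(-3283) = -1/3283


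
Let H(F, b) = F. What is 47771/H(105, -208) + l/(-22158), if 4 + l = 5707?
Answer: 39181889/86170 ≈ 454.70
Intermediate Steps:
l = 5703 (l = -4 + 5707 = 5703)
47771/H(105, -208) + l/(-22158) = 47771/105 + 5703/(-22158) = 47771*(1/105) + 5703*(-1/22158) = 47771/105 - 1901/7386 = 39181889/86170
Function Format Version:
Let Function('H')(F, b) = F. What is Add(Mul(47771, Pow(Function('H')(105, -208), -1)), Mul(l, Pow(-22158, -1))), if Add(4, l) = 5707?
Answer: Rational(39181889, 86170) ≈ 454.70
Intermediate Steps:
l = 5703 (l = Add(-4, 5707) = 5703)
Add(Mul(47771, Pow(Function('H')(105, -208), -1)), Mul(l, Pow(-22158, -1))) = Add(Mul(47771, Pow(105, -1)), Mul(5703, Pow(-22158, -1))) = Add(Mul(47771, Rational(1, 105)), Mul(5703, Rational(-1, 22158))) = Add(Rational(47771, 105), Rational(-1901, 7386)) = Rational(39181889, 86170)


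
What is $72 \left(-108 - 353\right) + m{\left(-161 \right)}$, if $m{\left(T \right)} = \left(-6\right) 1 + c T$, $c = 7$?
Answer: $-34325$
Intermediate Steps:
$m{\left(T \right)} = -6 + 7 T$ ($m{\left(T \right)} = \left(-6\right) 1 + 7 T = -6 + 7 T$)
$72 \left(-108 - 353\right) + m{\left(-161 \right)} = 72 \left(-108 - 353\right) + \left(-6 + 7 \left(-161\right)\right) = 72 \left(-461\right) - 1133 = -33192 - 1133 = -34325$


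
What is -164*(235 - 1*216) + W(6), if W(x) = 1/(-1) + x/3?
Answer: -3115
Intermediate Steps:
W(x) = -1 + x/3 (W(x) = 1*(-1) + x*(⅓) = -1 + x/3)
-164*(235 - 1*216) + W(6) = -164*(235 - 1*216) + (-1 + (⅓)*6) = -164*(235 - 216) + (-1 + 2) = -164*19 + 1 = -3116 + 1 = -3115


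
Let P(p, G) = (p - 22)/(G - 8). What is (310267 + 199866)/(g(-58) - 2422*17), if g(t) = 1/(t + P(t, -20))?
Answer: -196911338/15893171 ≈ -12.390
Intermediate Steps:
P(p, G) = (-22 + p)/(-8 + G)
g(t) = 1/(11/14 + 27*t/28) (g(t) = 1/(t + (-22 + t)/(-8 - 20)) = 1/(t + (-22 + t)/(-28)) = 1/(t - (-22 + t)/28) = 1/(t + (11/14 - t/28)) = 1/(11/14 + 27*t/28))
(310267 + 199866)/(g(-58) - 2422*17) = (310267 + 199866)/(28/(22 + 27*(-58)) - 2422*17) = 510133/(28/(22 - 1566) - 41174) = 510133/(28/(-1544) - 41174) = 510133/(28*(-1/1544) - 41174) = 510133/(-7/386 - 41174) = 510133/(-15893171/386) = 510133*(-386/15893171) = -196911338/15893171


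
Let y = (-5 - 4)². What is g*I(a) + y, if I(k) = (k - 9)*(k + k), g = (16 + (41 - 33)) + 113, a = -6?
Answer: 24741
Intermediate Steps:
g = 137 (g = (16 + 8) + 113 = 24 + 113 = 137)
y = 81 (y = (-9)² = 81)
I(k) = 2*k*(-9 + k) (I(k) = (-9 + k)*(2*k) = 2*k*(-9 + k))
g*I(a) + y = 137*(2*(-6)*(-9 - 6)) + 81 = 137*(2*(-6)*(-15)) + 81 = 137*180 + 81 = 24660 + 81 = 24741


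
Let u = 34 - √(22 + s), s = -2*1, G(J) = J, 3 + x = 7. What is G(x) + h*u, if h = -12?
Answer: -404 + 24*√5 ≈ -350.33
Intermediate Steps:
x = 4 (x = -3 + 7 = 4)
s = -2
u = 34 - 2*√5 (u = 34 - √(22 - 2) = 34 - √20 = 34 - 2*√5 ≈ 29.528)
G(x) + h*u = 4 - 12*(34 - 2*√5) = 4 + (-408 + 24*√5) = -404 + 24*√5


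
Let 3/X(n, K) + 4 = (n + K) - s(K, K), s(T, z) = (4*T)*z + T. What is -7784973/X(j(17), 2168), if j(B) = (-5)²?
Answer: 48788101417125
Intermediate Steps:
j(B) = 25
s(T, z) = T + 4*T*z (s(T, z) = 4*T*z + T = T + 4*T*z)
X(n, K) = 3/(-4 + K + n - K*(1 + 4*K)) (X(n, K) = 3/(-4 + ((n + K) - K*(1 + 4*K))) = 3/(-4 + ((K + n) - K*(1 + 4*K))) = 3/(-4 + (K + n - K*(1 + 4*K))) = 3/(-4 + K + n - K*(1 + 4*K)))
-7784973/X(j(17), 2168) = -7784973/(3/(-4 + 25 - 4*2168²)) = -7784973/(3/(-4 + 25 - 4*4700224)) = -7784973/(3/(-4 + 25 - 18800896)) = -7784973/(3/(-18800875)) = -7784973/(3*(-1/18800875)) = -7784973/(-3/18800875) = -7784973*(-18800875/3) = 48788101417125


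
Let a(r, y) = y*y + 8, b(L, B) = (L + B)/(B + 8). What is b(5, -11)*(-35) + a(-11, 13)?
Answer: 107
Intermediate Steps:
b(L, B) = (B + L)/(8 + B)
a(r, y) = 8 + y² (a(r, y) = y² + 8 = 8 + y²)
b(5, -11)*(-35) + a(-11, 13) = ((-11 + 5)/(8 - 11))*(-35) + (8 + 13²) = (-6/(-3))*(-35) + (8 + 169) = -⅓*(-6)*(-35) + 177 = 2*(-35) + 177 = -70 + 177 = 107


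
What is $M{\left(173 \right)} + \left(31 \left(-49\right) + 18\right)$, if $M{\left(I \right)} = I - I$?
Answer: $-1501$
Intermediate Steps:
$M{\left(I \right)} = 0$
$M{\left(173 \right)} + \left(31 \left(-49\right) + 18\right) = 0 + \left(31 \left(-49\right) + 18\right) = 0 + \left(-1519 + 18\right) = 0 - 1501 = -1501$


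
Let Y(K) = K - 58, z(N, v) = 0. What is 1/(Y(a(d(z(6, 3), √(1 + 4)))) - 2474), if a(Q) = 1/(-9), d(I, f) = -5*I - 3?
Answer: -9/22789 ≈ -0.00039493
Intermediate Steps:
d(I, f) = -3 - 5*I
a(Q) = -⅑
Y(K) = -58 + K
1/(Y(a(d(z(6, 3), √(1 + 4)))) - 2474) = 1/((-58 - ⅑) - 2474) = 1/(-523/9 - 2474) = 1/(-22789/9) = -9/22789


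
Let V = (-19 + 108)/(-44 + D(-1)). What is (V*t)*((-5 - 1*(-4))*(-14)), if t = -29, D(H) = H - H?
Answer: 18067/22 ≈ 821.23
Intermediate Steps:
D(H) = 0
V = -89/44 (V = (-19 + 108)/(-44 + 0) = 89/(-44) = 89*(-1/44) = -89/44 ≈ -2.0227)
(V*t)*((-5 - 1*(-4))*(-14)) = (-89/44*(-29))*((-5 - 1*(-4))*(-14)) = 2581*((-5 + 4)*(-14))/44 = 2581*(-1*(-14))/44 = (2581/44)*14 = 18067/22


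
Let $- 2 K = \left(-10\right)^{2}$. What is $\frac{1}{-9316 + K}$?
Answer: $- \frac{1}{9366} \approx -0.00010677$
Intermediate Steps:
$K = -50$ ($K = - \frac{\left(-10\right)^{2}}{2} = \left(- \frac{1}{2}\right) 100 = -50$)
$\frac{1}{-9316 + K} = \frac{1}{-9316 - 50} = \frac{1}{-9366} = - \frac{1}{9366}$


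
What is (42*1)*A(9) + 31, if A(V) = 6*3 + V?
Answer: 1165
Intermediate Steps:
A(V) = 18 + V
(42*1)*A(9) + 31 = (42*1)*(18 + 9) + 31 = 42*27 + 31 = 1134 + 31 = 1165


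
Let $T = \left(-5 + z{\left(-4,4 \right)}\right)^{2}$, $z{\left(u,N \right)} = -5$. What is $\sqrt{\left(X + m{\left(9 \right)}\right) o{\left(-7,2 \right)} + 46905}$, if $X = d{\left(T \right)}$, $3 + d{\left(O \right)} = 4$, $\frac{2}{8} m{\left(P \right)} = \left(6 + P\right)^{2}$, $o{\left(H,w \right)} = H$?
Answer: $\sqrt{40598} \approx 201.49$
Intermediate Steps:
$T = 100$ ($T = \left(-5 - 5\right)^{2} = \left(-10\right)^{2} = 100$)
$m{\left(P \right)} = 4 \left(6 + P\right)^{2}$
$d{\left(O \right)} = 1$ ($d{\left(O \right)} = -3 + 4 = 1$)
$X = 1$
$\sqrt{\left(X + m{\left(9 \right)}\right) o{\left(-7,2 \right)} + 46905} = \sqrt{\left(1 + 4 \left(6 + 9\right)^{2}\right) \left(-7\right) + 46905} = \sqrt{\left(1 + 4 \cdot 15^{2}\right) \left(-7\right) + 46905} = \sqrt{\left(1 + 4 \cdot 225\right) \left(-7\right) + 46905} = \sqrt{\left(1 + 900\right) \left(-7\right) + 46905} = \sqrt{901 \left(-7\right) + 46905} = \sqrt{-6307 + 46905} = \sqrt{40598}$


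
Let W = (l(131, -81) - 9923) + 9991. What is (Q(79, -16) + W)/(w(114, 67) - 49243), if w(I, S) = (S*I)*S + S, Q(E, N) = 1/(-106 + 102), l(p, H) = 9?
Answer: 307/1850280 ≈ 0.00016592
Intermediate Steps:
Q(E, N) = -¼ (Q(E, N) = 1/(-4) = -¼)
w(I, S) = S + I*S² (w(I, S) = (I*S)*S + S = I*S² + S = S + I*S²)
W = 77 (W = (9 - 9923) + 9991 = -9914 + 9991 = 77)
(Q(79, -16) + W)/(w(114, 67) - 49243) = (-¼ + 77)/(67*(1 + 114*67) - 49243) = 307/(4*(67*(1 + 7638) - 49243)) = 307/(4*(67*7639 - 49243)) = 307/(4*(511813 - 49243)) = (307/4)/462570 = (307/4)*(1/462570) = 307/1850280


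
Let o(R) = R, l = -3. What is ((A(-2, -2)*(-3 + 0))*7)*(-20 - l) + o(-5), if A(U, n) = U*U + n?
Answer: 709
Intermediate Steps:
A(U, n) = n + U² (A(U, n) = U² + n = n + U²)
((A(-2, -2)*(-3 + 0))*7)*(-20 - l) + o(-5) = (((-2 + (-2)²)*(-3 + 0))*7)*(-20 - 1*(-3)) - 5 = (((-2 + 4)*(-3))*7)*(-20 + 3) - 5 = ((2*(-3))*7)*(-17) - 5 = -6*7*(-17) - 5 = -42*(-17) - 5 = 714 - 5 = 709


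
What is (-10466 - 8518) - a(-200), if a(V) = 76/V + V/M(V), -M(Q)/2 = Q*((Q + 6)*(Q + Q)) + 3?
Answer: -14731286267457/775999850 ≈ -18984.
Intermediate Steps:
M(Q) = -6 - 4*Q²*(6 + Q) (M(Q) = -2*(Q*((Q + 6)*(Q + Q)) + 3) = -2*(Q*((6 + Q)*(2*Q)) + 3) = -2*(Q*(2*Q*(6 + Q)) + 3) = -2*(2*Q²*(6 + Q) + 3) = -2*(3 + 2*Q²*(6 + Q)) = -6 - 4*Q²*(6 + Q))
a(V) = 76/V + V/(-6 - 24*V² - 4*V³)
(-10466 - 8518) - a(-200) = (-10466 - 8518) - (456 + 304*(-200)³ + 1823*(-200)²)/(4*(-200)⁴ + 6*(-200) + 24*(-200)³) = -18984 - (456 + 304*(-8000000) + 1823*40000)/(4*1600000000 - 1200 + 24*(-8000000)) = -18984 - (456 - 2432000000 + 72920000)/(6400000000 - 1200 - 192000000) = -18984 - (-2359079544)/6207998800 = -18984 - 1*(-294884943/775999850) = -18984 + 294884943/775999850 = -14731286267457/775999850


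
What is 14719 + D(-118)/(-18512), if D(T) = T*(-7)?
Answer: 136238651/9256 ≈ 14719.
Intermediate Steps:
D(T) = -7*T
14719 + D(-118)/(-18512) = 14719 - 7*(-118)/(-18512) = 14719 + 826*(-1/18512) = 14719 - 413/9256 = 136238651/9256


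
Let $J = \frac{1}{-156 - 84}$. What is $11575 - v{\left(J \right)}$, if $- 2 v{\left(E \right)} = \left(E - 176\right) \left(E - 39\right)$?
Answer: $\frac{1728858001}{115200} \approx 15007.0$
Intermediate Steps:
$J = - \frac{1}{240}$ ($J = \frac{1}{-240} = - \frac{1}{240} \approx -0.0041667$)
$v{\left(E \right)} = - \frac{\left(-176 + E\right) \left(-39 + E\right)}{2}$ ($v{\left(E \right)} = - \frac{\left(E - 176\right) \left(E - 39\right)}{2} = - \frac{\left(-176 + E\right) \left(-39 + E\right)}{2}$)
$11575 - v{\left(J \right)} = 11575 - \left(-3432 - \frac{\left(- \frac{1}{240}\right)^{2}}{2} + \frac{215}{2} \left(- \frac{1}{240}\right)\right) = 11575 - \left(-3432 - \frac{1}{115200} - \frac{43}{96}\right) = 11575 - - \frac{395418001}{115200} = 11575 + \frac{395418001}{115200} = \frac{1728858001}{115200}$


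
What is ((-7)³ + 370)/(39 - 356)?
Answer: -27/317 ≈ -0.085173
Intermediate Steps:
((-7)³ + 370)/(39 - 356) = (-343 + 370)/(-317) = 27*(-1/317) = -27/317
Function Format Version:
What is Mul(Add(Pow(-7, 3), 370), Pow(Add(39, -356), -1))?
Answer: Rational(-27, 317) ≈ -0.085173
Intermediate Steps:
Mul(Add(Pow(-7, 3), 370), Pow(Add(39, -356), -1)) = Mul(Add(-343, 370), Pow(-317, -1)) = Mul(27, Rational(-1, 317)) = Rational(-27, 317)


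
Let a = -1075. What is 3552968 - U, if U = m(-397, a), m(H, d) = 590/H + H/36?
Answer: 50779197505/14292 ≈ 3.5530e+6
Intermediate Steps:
m(H, d) = 590/H + H/36 (m(H, d) = 590/H + H*(1/36) = 590/H + H/36)
U = -178849/14292 (U = 590/(-397) + (1/36)*(-397) = 590*(-1/397) - 397/36 = -590/397 - 397/36 = -178849/14292 ≈ -12.514)
3552968 - U = 3552968 - 1*(-178849/14292) = 3552968 + 178849/14292 = 50779197505/14292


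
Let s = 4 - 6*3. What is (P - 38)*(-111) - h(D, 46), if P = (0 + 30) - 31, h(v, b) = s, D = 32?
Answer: 4343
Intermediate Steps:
s = -14 (s = 4 - 18 = -14)
h(v, b) = -14
P = -1 (P = 30 - 31 = -1)
(P - 38)*(-111) - h(D, 46) = (-1 - 38)*(-111) - 1*(-14) = -39*(-111) + 14 = 4329 + 14 = 4343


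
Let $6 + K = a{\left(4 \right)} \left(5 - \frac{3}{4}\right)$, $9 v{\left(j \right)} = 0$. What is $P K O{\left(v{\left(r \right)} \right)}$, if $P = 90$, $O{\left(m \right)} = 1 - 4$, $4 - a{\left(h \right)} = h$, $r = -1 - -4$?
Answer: $1620$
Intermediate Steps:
$r = 3$ ($r = -1 + 4 = 3$)
$v{\left(j \right)} = 0$ ($v{\left(j \right)} = \frac{1}{9} \cdot 0 = 0$)
$a{\left(h \right)} = 4 - h$
$O{\left(m \right)} = -3$
$K = -6$ ($K = -6 + \left(4 - 4\right) \left(5 - \frac{3}{4}\right) = -6 + 0 \left(5 - \frac{3}{4}\right) = -6 + 0 \cdot \frac{17}{4} = -6 + 0 = -6$)
$P K O{\left(v{\left(r \right)} \right)} = 90 \left(-6\right) \left(-3\right) = \left(-540\right) \left(-3\right) = 1620$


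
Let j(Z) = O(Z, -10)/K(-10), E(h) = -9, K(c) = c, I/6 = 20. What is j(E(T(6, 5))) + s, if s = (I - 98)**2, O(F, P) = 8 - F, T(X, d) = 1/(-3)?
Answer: 4823/10 ≈ 482.30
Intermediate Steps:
I = 120 (I = 6*20 = 120)
T(X, d) = -1/3
s = 484 (s = (120 - 98)**2 = 22**2 = 484)
j(Z) = -4/5 + Z/10 (j(Z) = (8 - Z)/(-10) = (8 - Z)*(-1/10) = -4/5 + Z/10)
j(E(T(6, 5))) + s = (-4/5 + (1/10)*(-9)) + 484 = (-4/5 - 9/10) + 484 = -17/10 + 484 = 4823/10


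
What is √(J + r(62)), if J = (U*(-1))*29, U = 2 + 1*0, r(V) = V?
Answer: 2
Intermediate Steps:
U = 2 (U = 2 + 0 = 2)
J = -58 (J = (2*(-1))*29 = -2*29 = -58)
√(J + r(62)) = √(-58 + 62) = √4 = 2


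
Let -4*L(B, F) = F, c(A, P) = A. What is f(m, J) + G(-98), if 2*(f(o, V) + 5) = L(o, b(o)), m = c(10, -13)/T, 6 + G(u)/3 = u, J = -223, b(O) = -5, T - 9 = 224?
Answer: -2531/8 ≈ -316.38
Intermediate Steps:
T = 233 (T = 9 + 224 = 233)
L(B, F) = -F/4
G(u) = -18 + 3*u
m = 10/233 ≈ 0.042918
f(o, V) = -35/8 (f(o, V) = -5 + (-¼*(-5))/2 = -5 + (½)*(5/4) = -5 + 5/8 = -35/8)
f(m, J) + G(-98) = -35/8 + (-18 + 3*(-98)) = -35/8 + (-18 - 294) = -35/8 - 312 = -2531/8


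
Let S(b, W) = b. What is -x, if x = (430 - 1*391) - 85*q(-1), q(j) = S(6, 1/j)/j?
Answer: -549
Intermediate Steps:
q(j) = 6/j
x = 549 (x = (430 - 1*391) - 85*6/(-1) = (430 - 391) - 85*6*(-1) = 39 - 85*(-6) = 39 - 1*(-510) = 39 + 510 = 549)
-x = -1*549 = -549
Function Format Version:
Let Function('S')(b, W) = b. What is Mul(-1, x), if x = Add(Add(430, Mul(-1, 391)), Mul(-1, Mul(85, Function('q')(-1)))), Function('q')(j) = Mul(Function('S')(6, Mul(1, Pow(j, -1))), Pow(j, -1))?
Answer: -549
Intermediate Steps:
Function('q')(j) = Mul(6, Pow(j, -1))
x = 549 (x = Add(Add(430, Mul(-1, 391)), Mul(-1, Mul(85, Mul(6, Pow(-1, -1))))) = Add(Add(430, -391), Mul(-1, Mul(85, Mul(6, -1)))) = Add(39, Mul(-1, Mul(85, -6))) = Add(39, Mul(-1, -510)) = Add(39, 510) = 549)
Mul(-1, x) = Mul(-1, 549) = -549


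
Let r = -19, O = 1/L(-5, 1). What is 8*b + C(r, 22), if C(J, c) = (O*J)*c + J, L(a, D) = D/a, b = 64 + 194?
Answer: 4135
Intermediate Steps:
b = 258
O = -5 (O = 1/(1/(-5)) = 1/(1*(-⅕)) = 1/(-⅕) = -5)
C(J, c) = J - 5*J*c (C(J, c) = (-5*J)*c + J = -5*J*c + J = J - 5*J*c)
8*b + C(r, 22) = 8*258 - 19*(1 - 5*22) = 2064 - 19*(1 - 110) = 2064 - 19*(-109) = 2064 + 2071 = 4135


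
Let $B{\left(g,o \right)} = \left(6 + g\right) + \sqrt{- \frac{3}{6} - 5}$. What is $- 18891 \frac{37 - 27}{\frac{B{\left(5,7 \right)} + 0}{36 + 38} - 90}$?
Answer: $\frac{185897263320}{88418413} + \frac{13979340 i \sqrt{22}}{88418413} \approx 2102.5 + 0.74158 i$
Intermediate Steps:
$B{\left(g,o \right)} = 6 + g + \frac{i \sqrt{22}}{2}$ ($B{\left(g,o \right)} = \left(6 + g\right) + \sqrt{\left(-3\right) \frac{1}{6} - 5} = \left(6 + g\right) + \sqrt{- \frac{1}{2} - 5} = \left(6 + g\right) + \sqrt{- \frac{11}{2}} = \left(6 + g\right) + \frac{i \sqrt{22}}{2} = 6 + g + \frac{i \sqrt{22}}{2}$)
$- 18891 \frac{37 - 27}{\frac{B{\left(5,7 \right)} + 0}{36 + 38} - 90} = - 18891 \frac{37 - 27}{\frac{\left(6 + 5 + \frac{i \sqrt{22}}{2}\right) + 0}{36 + 38} - 90} = - 18891 \frac{10}{\frac{\left(11 + \frac{i \sqrt{22}}{2}\right) + 0}{74} - 90} = - 18891 \frac{10}{\left(11 + \frac{i \sqrt{22}}{2}\right) \frac{1}{74} - 90} = - 18891 \frac{10}{\left(\frac{11}{74} + \frac{i \sqrt{22}}{148}\right) - 90} = - 18891 \frac{10}{- \frac{6649}{74} + \frac{i \sqrt{22}}{148}} = - \frac{188910}{- \frac{6649}{74} + \frac{i \sqrt{22}}{148}}$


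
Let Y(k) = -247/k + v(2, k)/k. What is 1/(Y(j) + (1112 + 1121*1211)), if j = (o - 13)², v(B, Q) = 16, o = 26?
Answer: 169/229610436 ≈ 7.3603e-7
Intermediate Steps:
j = 169 (j = (26 - 13)² = 13² = 169)
Y(k) = -231/k (Y(k) = -247/k + 16/k = -231/k)
1/(Y(j) + (1112 + 1121*1211)) = 1/(-231/169 + (1112 + 1121*1211)) = 1/(-231*1/169 + (1112 + 1357531)) = 1/(-231/169 + 1358643) = 1/(229610436/169) = 169/229610436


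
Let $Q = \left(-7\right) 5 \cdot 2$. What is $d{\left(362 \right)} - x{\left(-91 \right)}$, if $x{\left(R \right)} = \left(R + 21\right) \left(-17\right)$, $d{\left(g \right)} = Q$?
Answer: $-1260$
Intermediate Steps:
$Q = -70$ ($Q = \left(-35\right) 2 = -70$)
$d{\left(g \right)} = -70$
$x{\left(R \right)} = -357 - 17 R$ ($x{\left(R \right)} = \left(21 + R\right) \left(-17\right) = -357 - 17 R$)
$d{\left(362 \right)} - x{\left(-91 \right)} = -70 - \left(-357 - -1547\right) = -70 - \left(-357 + 1547\right) = -70 - 1190 = -1260$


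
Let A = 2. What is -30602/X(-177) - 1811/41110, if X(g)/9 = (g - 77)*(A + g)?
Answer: -198253877/1644605550 ≈ -0.12055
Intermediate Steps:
X(g) = 9*(-77 + g)*(2 + g) (X(g) = 9*((g - 77)*(2 + g)) = 9*((-77 + g)*(2 + g)) = 9*(-77 + g)*(2 + g))
-30602/X(-177) - 1811/41110 = -30602/(-1386 - 675*(-177) + 9*(-177)**2) - 1811/41110 = -30602/(-1386 + 119475 + 9*31329) - 1811*1/41110 = -30602/(-1386 + 119475 + 281961) - 1811/41110 = -30602/400050 - 1811/41110 = -30602*1/400050 - 1811/41110 = -15301/200025 - 1811/41110 = -198253877/1644605550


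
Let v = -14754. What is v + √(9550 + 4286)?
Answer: -14754 + 2*√3459 ≈ -14636.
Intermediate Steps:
v + √(9550 + 4286) = -14754 + √(9550 + 4286) = -14754 + √13836 = -14754 + 2*√3459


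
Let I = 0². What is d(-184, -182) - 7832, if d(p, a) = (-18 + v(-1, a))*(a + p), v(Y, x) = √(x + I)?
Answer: -1244 - 366*I*√182 ≈ -1244.0 - 4937.6*I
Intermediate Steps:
I = 0
v(Y, x) = √x (v(Y, x) = √(x + 0) = √x)
d(p, a) = (-18 + √a)*(a + p)
d(-184, -182) - 7832 = ((-182)^(3/2) - 18*(-182) - 18*(-184) - 184*I*√182) - 7832 = (-182*I*√182 + 3276 + 3312 - 184*I*√182) - 7832 = (6588 - 366*I*√182) - 7832 = -1244 - 366*I*√182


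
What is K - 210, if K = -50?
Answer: -260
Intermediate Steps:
K - 210 = -50 - 210 = -260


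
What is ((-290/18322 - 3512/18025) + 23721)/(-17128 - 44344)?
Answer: -28801054213/74637415300 ≈ -0.38588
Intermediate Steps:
((-290/18322 - 3512/18025) + 23721)/(-17128 - 44344) = ((-290*1/18322 - 3512*1/18025) + 23721)/(-61472) = ((-145/9161 - 3512/18025) + 23721)*(-1/61472) = (-34787057/165127025 + 23721)*(-1/61472) = (3916943372968/165127025)*(-1/61472) = -28801054213/74637415300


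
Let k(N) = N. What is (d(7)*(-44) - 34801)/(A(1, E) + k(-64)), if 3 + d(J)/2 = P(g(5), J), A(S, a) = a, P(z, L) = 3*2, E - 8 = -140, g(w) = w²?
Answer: 35065/196 ≈ 178.90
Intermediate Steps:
E = -132 (E = 8 - 140 = -132)
P(z, L) = 6
d(J) = 6 (d(J) = -6 + 2*6 = -6 + 12 = 6)
(d(7)*(-44) - 34801)/(A(1, E) + k(-64)) = (6*(-44) - 34801)/(-132 - 64) = (-264 - 34801)/(-196) = -35065*(-1/196) = 35065/196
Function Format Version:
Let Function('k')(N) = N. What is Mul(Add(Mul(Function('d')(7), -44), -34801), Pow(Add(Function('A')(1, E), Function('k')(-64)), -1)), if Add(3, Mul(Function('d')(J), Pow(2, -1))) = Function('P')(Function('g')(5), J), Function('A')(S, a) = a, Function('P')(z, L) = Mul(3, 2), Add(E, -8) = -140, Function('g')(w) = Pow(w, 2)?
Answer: Rational(35065, 196) ≈ 178.90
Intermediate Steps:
E = -132 (E = Add(8, -140) = -132)
Function('P')(z, L) = 6
Function('d')(J) = 6 (Function('d')(J) = Add(-6, Mul(2, 6)) = Add(-6, 12) = 6)
Mul(Add(Mul(Function('d')(7), -44), -34801), Pow(Add(Function('A')(1, E), Function('k')(-64)), -1)) = Mul(Add(Mul(6, -44), -34801), Pow(Add(-132, -64), -1)) = Mul(Add(-264, -34801), Pow(-196, -1)) = Mul(-35065, Rational(-1, 196)) = Rational(35065, 196)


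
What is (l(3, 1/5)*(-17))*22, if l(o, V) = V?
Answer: -374/5 ≈ -74.800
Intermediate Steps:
(l(3, 1/5)*(-17))*22 = (-17/5)*22 = ((1/5)*(-17))*22 = -17/5*22 = -374/5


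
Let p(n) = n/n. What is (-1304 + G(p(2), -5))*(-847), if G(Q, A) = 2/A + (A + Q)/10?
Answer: 5525828/5 ≈ 1.1052e+6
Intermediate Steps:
p(n) = 1
G(Q, A) = 2/A + A/10 + Q/10 (G(Q, A) = 2/A + (A + Q)*(⅒) = 2/A + (A/10 + Q/10) = 2/A + A/10 + Q/10)
(-1304 + G(p(2), -5))*(-847) = (-1304 + (⅒)*(20 - 5*(-5 + 1))/(-5))*(-847) = (-1304 + (⅒)*(-⅕)*(20 - 5*(-4)))*(-847) = (-1304 + (⅒)*(-⅕)*(20 + 20))*(-847) = (-1304 + (⅒)*(-⅕)*40)*(-847) = (-1304 - ⅘)*(-847) = -6524/5*(-847) = 5525828/5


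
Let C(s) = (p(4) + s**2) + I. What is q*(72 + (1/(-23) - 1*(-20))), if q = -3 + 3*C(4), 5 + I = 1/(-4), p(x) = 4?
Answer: 348975/92 ≈ 3793.2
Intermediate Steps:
I = -21/4 (I = -5 + 1/(-4) = -5 - 1/4 = -21/4 ≈ -5.2500)
C(s) = -5/4 + s**2 (C(s) = (4 + s**2) - 21/4 = -5/4 + s**2)
q = 165/4 (q = -3 + 3*(-5/4 + 4**2) = -3 + 3*(-5/4 + 16) = -3 + 3*(59/4) = -3 + 177/4 = 165/4 ≈ 41.250)
q*(72 + (1/(-23) - 1*(-20))) = 165*(72 + (1/(-23) - 1*(-20)))/4 = 165*(72 + (-1/23 + 20))/4 = 165*(72 + 459/23)/4 = (165/4)*(2115/23) = 348975/92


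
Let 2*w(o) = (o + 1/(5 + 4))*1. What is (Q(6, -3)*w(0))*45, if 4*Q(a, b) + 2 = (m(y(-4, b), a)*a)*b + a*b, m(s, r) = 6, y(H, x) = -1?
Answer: -80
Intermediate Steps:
Q(a, b) = -½ + 7*a*b/4 (Q(a, b) = -½ + ((6*a)*b + a*b)/4 = -½ + (6*a*b + a*b)/4 = -½ + (7*a*b)/4 = -½ + 7*a*b/4)
w(o) = 1/18 + o/2 (w(o) = ((o + 1/(5 + 4))*1)/2 = ((o + 1/9)*1)/2 = ((o + ⅑)*1)/2 = ((⅑ + o)*1)/2 = (⅑ + o)/2 = 1/18 + o/2)
(Q(6, -3)*w(0))*45 = ((-½ + (7/4)*6*(-3))*(1/18 + (½)*0))*45 = ((-½ - 63/2)*(1/18 + 0))*45 = -32*1/18*45 = -16/9*45 = -80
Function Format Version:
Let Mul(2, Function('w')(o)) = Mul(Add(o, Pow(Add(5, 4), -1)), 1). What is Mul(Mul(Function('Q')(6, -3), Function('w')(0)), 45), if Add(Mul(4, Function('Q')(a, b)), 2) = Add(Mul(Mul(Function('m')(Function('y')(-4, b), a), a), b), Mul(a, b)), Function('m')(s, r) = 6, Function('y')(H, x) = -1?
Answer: -80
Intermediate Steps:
Function('Q')(a, b) = Add(Rational(-1, 2), Mul(Rational(7, 4), a, b)) (Function('Q')(a, b) = Add(Rational(-1, 2), Mul(Rational(1, 4), Add(Mul(Mul(6, a), b), Mul(a, b)))) = Add(Rational(-1, 2), Mul(Rational(1, 4), Add(Mul(6, a, b), Mul(a, b)))) = Add(Rational(-1, 2), Mul(Rational(1, 4), Mul(7, a, b))) = Add(Rational(-1, 2), Mul(Rational(7, 4), a, b)))
Function('w')(o) = Add(Rational(1, 18), Mul(Rational(1, 2), o)) (Function('w')(o) = Mul(Rational(1, 2), Mul(Add(o, Pow(Add(5, 4), -1)), 1)) = Mul(Rational(1, 2), Mul(Add(o, Pow(9, -1)), 1)) = Mul(Rational(1, 2), Mul(Add(o, Rational(1, 9)), 1)) = Mul(Rational(1, 2), Mul(Add(Rational(1, 9), o), 1)) = Mul(Rational(1, 2), Add(Rational(1, 9), o)) = Add(Rational(1, 18), Mul(Rational(1, 2), o)))
Mul(Mul(Function('Q')(6, -3), Function('w')(0)), 45) = Mul(Mul(Add(Rational(-1, 2), Mul(Rational(7, 4), 6, -3)), Add(Rational(1, 18), Mul(Rational(1, 2), 0))), 45) = Mul(Mul(Add(Rational(-1, 2), Rational(-63, 2)), Add(Rational(1, 18), 0)), 45) = Mul(Mul(-32, Rational(1, 18)), 45) = Mul(Rational(-16, 9), 45) = -80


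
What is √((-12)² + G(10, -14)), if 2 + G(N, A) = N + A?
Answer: √138 ≈ 11.747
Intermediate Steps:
G(N, A) = -2 + A + N (G(N, A) = -2 + (N + A) = -2 + (A + N) = -2 + A + N)
√((-12)² + G(10, -14)) = √((-12)² + (-2 - 14 + 10)) = √(144 - 6) = √138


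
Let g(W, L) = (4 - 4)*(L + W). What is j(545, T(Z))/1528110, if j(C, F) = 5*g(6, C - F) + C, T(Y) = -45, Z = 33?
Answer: 109/305622 ≈ 0.00035665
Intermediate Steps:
g(W, L) = 0 (g(W, L) = 0*(L + W) = 0)
j(C, F) = C (j(C, F) = 5*0 + C = 0 + C = C)
j(545, T(Z))/1528110 = 545/1528110 = 545*(1/1528110) = 109/305622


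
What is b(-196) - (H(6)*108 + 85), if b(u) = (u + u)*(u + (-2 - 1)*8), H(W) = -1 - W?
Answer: 86911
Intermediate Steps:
b(u) = 2*u*(-24 + u) (b(u) = (2*u)*(u - 3*8) = (2*u)*(u - 24) = (2*u)*(-24 + u) = 2*u*(-24 + u))
b(-196) - (H(6)*108 + 85) = 2*(-196)*(-24 - 196) - ((-1 - 1*6)*108 + 85) = 2*(-196)*(-220) - ((-1 - 6)*108 + 85) = 86240 - (-7*108 + 85) = 86240 - (-756 + 85) = 86240 - 1*(-671) = 86240 + 671 = 86911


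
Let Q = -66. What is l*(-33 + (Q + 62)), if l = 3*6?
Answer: -666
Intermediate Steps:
l = 18
l*(-33 + (Q + 62)) = 18*(-33 + (-66 + 62)) = 18*(-33 - 4) = 18*(-37) = -666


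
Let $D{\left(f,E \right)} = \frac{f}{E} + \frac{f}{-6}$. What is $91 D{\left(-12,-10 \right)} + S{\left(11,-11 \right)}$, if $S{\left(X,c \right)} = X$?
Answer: $\frac{1511}{5} \approx 302.2$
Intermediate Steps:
$D{\left(f,E \right)} = - \frac{f}{6} + \frac{f}{E}$ ($D{\left(f,E \right)} = \frac{f}{E} + f \left(- \frac{1}{6}\right) = \frac{f}{E} - \frac{f}{6} = - \frac{f}{6} + \frac{f}{E}$)
$91 D{\left(-12,-10 \right)} + S{\left(11,-11 \right)} = 91 \left(\left(- \frac{1}{6}\right) \left(-12\right) - \frac{12}{-10}\right) + 11 = 91 \left(2 - - \frac{6}{5}\right) + 11 = 91 \left(2 + \frac{6}{5}\right) + 11 = 91 \cdot \frac{16}{5} + 11 = \frac{1456}{5} + 11 = \frac{1511}{5}$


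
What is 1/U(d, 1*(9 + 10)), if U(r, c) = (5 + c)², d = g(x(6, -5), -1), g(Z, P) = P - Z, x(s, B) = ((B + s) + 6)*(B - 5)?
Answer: 1/576 ≈ 0.0017361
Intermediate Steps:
x(s, B) = (-5 + B)*(6 + B + s) (x(s, B) = (6 + B + s)*(-5 + B) = (-5 + B)*(6 + B + s))
d = 69 (d = -1 - (-30 - 5 + (-5)² - 5*6 - 5*6) = -1 - (-30 - 5 + 25 - 30 - 30) = -1 - 1*(-70) = -1 + 70 = 69)
1/U(d, 1*(9 + 10)) = 1/((5 + 1*(9 + 10))²) = 1/((5 + 1*19)²) = 1/((5 + 19)²) = 1/(24²) = 1/576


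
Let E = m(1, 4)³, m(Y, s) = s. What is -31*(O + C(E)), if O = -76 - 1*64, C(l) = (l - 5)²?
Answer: -103571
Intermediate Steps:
E = 64 (E = 4³ = 64)
C(l) = (-5 + l)²
O = -140 (O = -76 - 64 = -140)
-31*(O + C(E)) = -31*(-140 + (-5 + 64)²) = -31*(-140 + 59²) = -31*(-140 + 3481) = -31*3341 = -103571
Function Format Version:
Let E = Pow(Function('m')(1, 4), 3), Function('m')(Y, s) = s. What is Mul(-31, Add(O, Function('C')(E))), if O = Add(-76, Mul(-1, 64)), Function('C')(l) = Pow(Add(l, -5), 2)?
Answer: -103571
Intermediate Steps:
E = 64 (E = Pow(4, 3) = 64)
Function('C')(l) = Pow(Add(-5, l), 2)
O = -140 (O = Add(-76, -64) = -140)
Mul(-31, Add(O, Function('C')(E))) = Mul(-31, Add(-140, Pow(Add(-5, 64), 2))) = Mul(-31, Add(-140, Pow(59, 2))) = Mul(-31, Add(-140, 3481)) = Mul(-31, 3341) = -103571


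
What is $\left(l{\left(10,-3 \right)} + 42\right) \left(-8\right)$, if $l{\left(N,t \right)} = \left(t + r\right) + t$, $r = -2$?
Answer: $-272$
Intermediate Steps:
$l{\left(N,t \right)} = -2 + 2 t$ ($l{\left(N,t \right)} = \left(t - 2\right) + t = \left(-2 + t\right) + t = -2 + 2 t$)
$\left(l{\left(10,-3 \right)} + 42\right) \left(-8\right) = \left(\left(-2 + 2 \left(-3\right)\right) + 42\right) \left(-8\right) = \left(\left(-2 - 6\right) + 42\right) \left(-8\right) = \left(-8 + 42\right) \left(-8\right) = 34 \left(-8\right) = -272$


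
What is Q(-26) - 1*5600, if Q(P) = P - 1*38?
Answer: -5664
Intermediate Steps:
Q(P) = -38 + P (Q(P) = P - 38 = -38 + P)
Q(-26) - 1*5600 = (-38 - 26) - 1*5600 = -64 - 5600 = -5664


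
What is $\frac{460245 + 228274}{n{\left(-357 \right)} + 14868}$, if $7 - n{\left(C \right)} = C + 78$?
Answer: $\frac{688519}{15154} \approx 45.435$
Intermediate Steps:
$n{\left(C \right)} = -71 - C$ ($n{\left(C \right)} = 7 - \left(C + 78\right) = 7 - \left(78 + C\right) = -71 - C$)
$\frac{460245 + 228274}{n{\left(-357 \right)} + 14868} = \frac{460245 + 228274}{\left(-71 - -357\right) + 14868} = \frac{688519}{\left(-71 + 357\right) + 14868} = \frac{688519}{286 + 14868} = \frac{688519}{15154}$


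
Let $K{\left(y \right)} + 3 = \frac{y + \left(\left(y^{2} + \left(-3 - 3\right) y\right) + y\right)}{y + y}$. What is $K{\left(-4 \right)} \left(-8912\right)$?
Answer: $62384$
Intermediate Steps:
$K{\left(y \right)} = -3 + \frac{y^{2} - 4 y}{2 y}$ ($K{\left(y \right)} = -3 + \frac{y + \left(\left(y^{2} + \left(-3 - 3\right) y\right) + y\right)}{y + y} = -3 + \frac{y + \left(\left(y^{2} + \left(-3 - 3\right) y\right) + y\right)}{2 y} = -3 + \left(y + \left(\left(y^{2} - 6 y\right) + y\right)\right) \frac{1}{2 y} = -3 + \left(y + \left(y^{2} - 5 y\right)\right) \frac{1}{2 y} = -3 + \left(y^{2} - 4 y\right) \frac{1}{2 y} = -3 + \frac{y^{2} - 4 y}{2 y}$)
$K{\left(-4 \right)} \left(-8912\right) = \left(-5 + \frac{1}{2} \left(-4\right)\right) \left(-8912\right) = \left(-5 - 2\right) \left(-8912\right) = \left(-7\right) \left(-8912\right) = 62384$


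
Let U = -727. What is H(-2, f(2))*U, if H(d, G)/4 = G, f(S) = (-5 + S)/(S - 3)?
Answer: -8724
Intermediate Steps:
f(S) = (-5 + S)/(-3 + S)
H(d, G) = 4*G
H(-2, f(2))*U = (4*((-5 + 2)/(-3 + 2)))*(-727) = (4*(-3/(-1)))*(-727) = (4*(-1*(-3)))*(-727) = (4*3)*(-727) = 12*(-727) = -8724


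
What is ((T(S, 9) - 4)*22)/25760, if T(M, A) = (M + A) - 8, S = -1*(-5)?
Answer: 11/6440 ≈ 0.0017081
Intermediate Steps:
S = 5
T(M, A) = -8 + A + M (T(M, A) = (A + M) - 8 = -8 + A + M)
((T(S, 9) - 4)*22)/25760 = (((-8 + 9 + 5) - 4)*22)/25760 = ((6 - 4)*22)*(1/25760) = (2*22)*(1/25760) = 44*(1/25760) = 11/6440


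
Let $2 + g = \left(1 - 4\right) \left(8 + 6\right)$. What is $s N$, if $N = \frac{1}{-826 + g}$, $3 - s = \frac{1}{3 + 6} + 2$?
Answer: $- \frac{4}{3915} \approx -0.0010217$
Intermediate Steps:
$g = -44$ ($g = -2 + \left(1 - 4\right) \left(8 + 6\right) = -2 - 42 = -44$)
$s = \frac{8}{9}$ ($s = 3 - \left(\frac{1}{3 + 6} + 2\right) = 3 - \left(\frac{1}{9} + 2\right) = 3 - \frac{19}{9} = \frac{8}{9} \approx 0.88889$)
$N = - \frac{1}{870}$ ($N = \frac{1}{-826 - 44} = \frac{1}{-870} = - \frac{1}{870} \approx -0.0011494$)
$s N = \frac{8}{9} \left(- \frac{1}{870}\right) = - \frac{4}{3915}$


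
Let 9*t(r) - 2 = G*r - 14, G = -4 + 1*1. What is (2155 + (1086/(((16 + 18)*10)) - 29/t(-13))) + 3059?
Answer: 2655839/510 ≈ 5207.5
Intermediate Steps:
G = -3 (G = -4 + 1 = -3)
t(r) = -4/3 - r/3 (t(r) = 2/9 + (-3*r - 14)/9 = 2/9 + (-14 - 3*r)/9 = 2/9 + (-14/9 - r/3) = -4/3 - r/3)
(2155 + (1086/(((16 + 18)*10)) - 29/t(-13))) + 3059 = (2155 + (1086/(((16 + 18)*10)) - 29/(-4/3 - ⅓*(-13)))) + 3059 = (2155 + (1086/((34*10)) - 29/(-4/3 + 13/3))) + 3059 = (2155 + (1086/340 - 29/3)) + 3059 = (2155 + (1086*(1/340) - 29*⅓)) + 3059 = (2155 + (543/170 - 29/3)) + 3059 = (2155 - 3301/510) + 3059 = 1095749/510 + 3059 = 2655839/510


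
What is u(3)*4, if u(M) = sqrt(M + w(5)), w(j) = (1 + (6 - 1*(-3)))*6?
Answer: 12*sqrt(7) ≈ 31.749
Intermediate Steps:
w(j) = 60 (w(j) = (1 + (6 + 3))*6 = (1 + 9)*6 = 10*6 = 60)
u(M) = sqrt(60 + M) (u(M) = sqrt(M + 60) = sqrt(60 + M))
u(3)*4 = sqrt(60 + 3)*4 = sqrt(63)*4 = (3*sqrt(7))*4 = 12*sqrt(7)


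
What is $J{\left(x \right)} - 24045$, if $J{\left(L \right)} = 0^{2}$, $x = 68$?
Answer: $-24045$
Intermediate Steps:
$J{\left(L \right)} = 0$
$J{\left(x \right)} - 24045 = 0 - 24045 = -24045$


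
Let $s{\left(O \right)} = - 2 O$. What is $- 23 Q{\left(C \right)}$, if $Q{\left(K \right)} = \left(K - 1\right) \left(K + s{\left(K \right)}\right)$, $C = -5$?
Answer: $690$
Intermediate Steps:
$Q{\left(K \right)} = - K \left(-1 + K\right)$ ($Q{\left(K \right)} = \left(K - 1\right) \left(K - 2 K\right) = \left(-1 + K\right) \left(- K\right) = - K \left(-1 + K\right)$)
$- 23 Q{\left(C \right)} = - 23 \left(- 5 \left(1 - -5\right)\right) = - 23 \left(- 5 \left(1 + 5\right)\right) = - 23 \left(\left(-5\right) 6\right) = \left(-23\right) \left(-30\right) = 690$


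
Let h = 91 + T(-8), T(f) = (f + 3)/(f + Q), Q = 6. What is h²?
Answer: 34969/4 ≈ 8742.3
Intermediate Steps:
T(f) = (3 + f)/(6 + f) (T(f) = (f + 3)/(f + 6) = (3 + f)/(6 + f))
h = 187/2 (h = 91 + (3 - 8)/(6 - 8) = 91 - 5/(-2) = 91 - ½*(-5) = 91 + 5/2 = 187/2 ≈ 93.500)
h² = (187/2)² = 34969/4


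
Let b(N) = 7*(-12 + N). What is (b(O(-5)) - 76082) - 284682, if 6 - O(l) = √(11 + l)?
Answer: -360806 - 7*√6 ≈ -3.6082e+5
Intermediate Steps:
O(l) = 6 - √(11 + l)
b(N) = -84 + 7*N
(b(O(-5)) - 76082) - 284682 = ((-84 + 7*(6 - √(11 - 5))) - 76082) - 284682 = ((-84 + 7*(6 - √6)) - 76082) - 284682 = ((-84 + (42 - 7*√6)) - 76082) - 284682 = ((-42 - 7*√6) - 76082) - 284682 = (-76124 - 7*√6) - 284682 = -360806 - 7*√6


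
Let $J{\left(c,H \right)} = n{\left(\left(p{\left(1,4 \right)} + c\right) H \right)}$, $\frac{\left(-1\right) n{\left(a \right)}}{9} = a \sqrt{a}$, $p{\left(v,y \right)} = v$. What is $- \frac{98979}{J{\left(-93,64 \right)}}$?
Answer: $\frac{32993 i \sqrt{23}}{6500352} \approx 0.024342 i$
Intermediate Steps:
$n{\left(a \right)} = - 9 a^{\frac{3}{2}}$ ($n{\left(a \right)} = - 9 a \sqrt{a} = - 9 a^{\frac{3}{2}}$)
$J{\left(c,H \right)} = - 9 \left(H \left(1 + c\right)\right)^{\frac{3}{2}}$ ($J{\left(c,H \right)} = - 9 \left(\left(1 + c\right) H\right)^{\frac{3}{2}} = - 9 \left(H \left(1 + c\right)\right)^{\frac{3}{2}}$)
$- \frac{98979}{J{\left(-93,64 \right)}} = - \frac{98979}{\left(-9\right) \left(64 \left(1 - 93\right)\right)^{\frac{3}{2}}} = - \frac{98979}{\left(-9\right) \left(64 \left(-92\right)\right)^{\frac{3}{2}}} = - \frac{98979}{\left(-9\right) \left(-5888\right)^{\frac{3}{2}}} = - \frac{98979}{\left(-9\right) \left(- 94208 i \sqrt{23}\right)} = - \frac{98979}{847872 i \sqrt{23}} = - 98979 \left(- \frac{i \sqrt{23}}{19501056}\right) = \frac{32993 i \sqrt{23}}{6500352}$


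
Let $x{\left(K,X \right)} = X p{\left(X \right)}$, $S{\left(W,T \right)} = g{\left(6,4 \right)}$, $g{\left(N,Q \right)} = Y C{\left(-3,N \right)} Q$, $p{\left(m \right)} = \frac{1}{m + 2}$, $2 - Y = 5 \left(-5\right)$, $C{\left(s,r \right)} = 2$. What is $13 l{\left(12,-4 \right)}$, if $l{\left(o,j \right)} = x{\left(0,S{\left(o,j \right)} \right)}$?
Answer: $\frac{1404}{109} \approx 12.881$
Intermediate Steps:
$Y = 27$ ($Y = 2 - 5 \left(-5\right) = 2 - -25 = 2 + 25 = 27$)
$p{\left(m \right)} = \frac{1}{2 + m}$
$g{\left(N,Q \right)} = 54 Q$ ($g{\left(N,Q \right)} = 27 \cdot 2 Q = 54 Q$)
$S{\left(W,T \right)} = 216$ ($S{\left(W,T \right)} = 54 \cdot 4 = 216$)
$x{\left(K,X \right)} = \frac{X}{2 + X}$
$l{\left(o,j \right)} = \frac{108}{109}$ ($l{\left(o,j \right)} = \frac{216}{2 + 216} = \frac{216}{218} = 216 \cdot \frac{1}{218} = \frac{108}{109}$)
$13 l{\left(12,-4 \right)} = 13 \cdot \frac{108}{109} = \frac{1404}{109}$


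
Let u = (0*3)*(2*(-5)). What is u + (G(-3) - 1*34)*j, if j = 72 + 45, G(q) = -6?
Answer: -4680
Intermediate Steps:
u = 0 (u = 0*(-10) = 0)
j = 117
u + (G(-3) - 1*34)*j = 0 + (-6 - 1*34)*117 = 0 + (-6 - 34)*117 = 0 - 40*117 = 0 - 4680 = -4680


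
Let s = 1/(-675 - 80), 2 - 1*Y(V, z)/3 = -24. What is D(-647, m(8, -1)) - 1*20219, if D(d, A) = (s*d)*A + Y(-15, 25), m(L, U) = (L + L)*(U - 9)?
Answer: -3061995/151 ≈ -20278.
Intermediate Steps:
Y(V, z) = 78 (Y(V, z) = 6 - 3*(-24) = 6 + 72 = 78)
m(L, U) = 2*L*(-9 + U) (m(L, U) = (2*L)*(-9 + U) = 2*L*(-9 + U))
s = -1/755 (s = 1/(-755) = -1/755 ≈ -0.0013245)
D(d, A) = 78 - A*d/755 (D(d, A) = (-d/755)*A + 78 = -A*d/755 + 78 = 78 - A*d/755)
D(-647, m(8, -1)) - 1*20219 = (78 - 1/755*2*8*(-9 - 1)*(-647)) - 1*20219 = (78 - 1/755*2*8*(-10)*(-647)) - 20219 = (78 - 1/755*(-160)*(-647)) - 20219 = (78 - 20704/151) - 20219 = -8926/151 - 20219 = -3061995/151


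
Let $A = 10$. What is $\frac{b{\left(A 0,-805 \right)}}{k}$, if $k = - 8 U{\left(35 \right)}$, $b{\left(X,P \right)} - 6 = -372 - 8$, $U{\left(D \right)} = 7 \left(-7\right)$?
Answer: $- \frac{187}{196} \approx -0.95408$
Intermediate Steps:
$U{\left(D \right)} = -49$
$b{\left(X,P \right)} = -374$ ($b{\left(X,P \right)} = 6 - 380 = -374$)
$k = 392$ ($k = \left(-8\right) \left(-49\right) = 392$)
$\frac{b{\left(A 0,-805 \right)}}{k} = - \frac{374}{392} = \left(-374\right) \frac{1}{392} = - \frac{187}{196}$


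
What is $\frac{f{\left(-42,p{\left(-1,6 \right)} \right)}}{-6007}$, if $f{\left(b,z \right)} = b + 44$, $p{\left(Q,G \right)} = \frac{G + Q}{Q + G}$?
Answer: $- \frac{2}{6007} \approx -0.00033295$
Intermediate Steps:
$p{\left(Q,G \right)} = 1$ ($p{\left(Q,G \right)} = \frac{G + Q}{G + Q} = 1$)
$f{\left(b,z \right)} = 44 + b$
$\frac{f{\left(-42,p{\left(-1,6 \right)} \right)}}{-6007} = \frac{44 - 42}{-6007} = 2 \left(- \frac{1}{6007}\right) = - \frac{2}{6007}$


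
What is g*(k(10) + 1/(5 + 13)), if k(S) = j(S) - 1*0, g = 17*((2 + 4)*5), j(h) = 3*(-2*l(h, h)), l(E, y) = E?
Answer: -91715/3 ≈ -30572.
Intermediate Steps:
j(h) = -6*h (j(h) = 3*(-2*h) = -6*h)
g = 510 (g = 17*(6*5) = 17*30 = 510)
k(S) = -6*S (k(S) = -6*S - 1*0 = -6*S + 0 = -6*S)
g*(k(10) + 1/(5 + 13)) = 510*(-6*10 + 1/(5 + 13)) = 510*(-60 + 1/18) = 510*(-1079/18) = -91715/3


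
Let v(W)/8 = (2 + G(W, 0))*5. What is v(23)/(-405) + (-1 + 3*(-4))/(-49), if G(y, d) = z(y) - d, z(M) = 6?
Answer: -2083/3969 ≈ -0.52482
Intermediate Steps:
G(y, d) = 6 - d
v(W) = 320 (v(W) = 8*((2 + (6 - 1*0))*5) = 8*((2 + (6 + 0))*5) = 8*((2 + 6)*5) = 8*(8*5) = 8*40 = 320)
v(23)/(-405) + (-1 + 3*(-4))/(-49) = 320/(-405) + (-1 + 3*(-4))/(-49) = 320*(-1/405) + (-1 - 12)*(-1/49) = -64/81 - 13*(-1/49) = -64/81 + 13/49 = -2083/3969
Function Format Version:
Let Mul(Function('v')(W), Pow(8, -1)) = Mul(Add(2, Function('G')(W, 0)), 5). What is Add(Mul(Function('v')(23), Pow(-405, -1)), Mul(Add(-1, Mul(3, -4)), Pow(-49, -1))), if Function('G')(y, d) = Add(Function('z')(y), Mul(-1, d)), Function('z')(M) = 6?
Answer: Rational(-2083, 3969) ≈ -0.52482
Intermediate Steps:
Function('G')(y, d) = Add(6, Mul(-1, d))
Function('v')(W) = 320 (Function('v')(W) = Mul(8, Mul(Add(2, Add(6, Mul(-1, 0))), 5)) = Mul(8, Mul(Add(2, Add(6, 0)), 5)) = Mul(8, Mul(Add(2, 6), 5)) = Mul(8, Mul(8, 5)) = Mul(8, 40) = 320)
Add(Mul(Function('v')(23), Pow(-405, -1)), Mul(Add(-1, Mul(3, -4)), Pow(-49, -1))) = Add(Mul(320, Pow(-405, -1)), Mul(Add(-1, Mul(3, -4)), Pow(-49, -1))) = Add(Mul(320, Rational(-1, 405)), Mul(Add(-1, -12), Rational(-1, 49))) = Add(Rational(-64, 81), Mul(-13, Rational(-1, 49))) = Add(Rational(-64, 81), Rational(13, 49)) = Rational(-2083, 3969)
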